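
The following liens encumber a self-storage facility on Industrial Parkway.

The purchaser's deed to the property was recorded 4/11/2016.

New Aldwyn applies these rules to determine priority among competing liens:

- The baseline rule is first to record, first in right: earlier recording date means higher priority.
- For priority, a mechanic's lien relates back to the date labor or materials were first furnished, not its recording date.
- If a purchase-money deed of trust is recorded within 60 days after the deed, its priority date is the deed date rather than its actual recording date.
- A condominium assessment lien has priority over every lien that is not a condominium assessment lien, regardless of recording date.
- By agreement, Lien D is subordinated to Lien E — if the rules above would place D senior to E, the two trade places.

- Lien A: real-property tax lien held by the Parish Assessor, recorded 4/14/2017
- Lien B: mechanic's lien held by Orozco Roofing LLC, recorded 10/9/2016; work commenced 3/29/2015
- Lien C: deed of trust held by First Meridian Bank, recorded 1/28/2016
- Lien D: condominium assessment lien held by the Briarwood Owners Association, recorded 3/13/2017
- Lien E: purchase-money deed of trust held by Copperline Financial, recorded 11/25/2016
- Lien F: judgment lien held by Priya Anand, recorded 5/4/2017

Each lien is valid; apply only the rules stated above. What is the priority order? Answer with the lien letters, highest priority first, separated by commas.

First, effective dates: B is treated as recorded 3/29/2015, the work-commencement date; E missed the 60-day window (228 days after the deed), so its recording date stands.
D, as a condominium assessment lien, has superpriority and ranks first.
Ordering the rest by effective date: B (3/29/2015), C (1/28/2016), E (11/25/2016), A (4/14/2017), F (5/4/2017).
The subordination applies — D was senior to E — so D and E swap.

E, B, C, D, A, F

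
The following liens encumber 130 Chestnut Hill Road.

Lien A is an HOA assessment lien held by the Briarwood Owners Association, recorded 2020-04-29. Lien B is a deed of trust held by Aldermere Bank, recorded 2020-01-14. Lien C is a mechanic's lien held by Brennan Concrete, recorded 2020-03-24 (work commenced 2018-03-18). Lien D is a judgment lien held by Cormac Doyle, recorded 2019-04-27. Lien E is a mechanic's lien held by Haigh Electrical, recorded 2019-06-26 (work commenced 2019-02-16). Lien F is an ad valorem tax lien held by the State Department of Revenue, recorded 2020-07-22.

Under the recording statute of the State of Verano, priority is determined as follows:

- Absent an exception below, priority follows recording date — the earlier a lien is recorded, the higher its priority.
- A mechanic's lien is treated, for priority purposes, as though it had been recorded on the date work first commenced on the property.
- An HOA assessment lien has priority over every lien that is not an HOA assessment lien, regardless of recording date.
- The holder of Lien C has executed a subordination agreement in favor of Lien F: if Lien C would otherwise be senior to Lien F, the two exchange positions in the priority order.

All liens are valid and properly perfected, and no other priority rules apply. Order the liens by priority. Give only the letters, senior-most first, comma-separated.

Adjusting effective dates: C's effective date is 2018-03-18, when work began; E relates back to 2019-02-16 (work commenced).
As an HOA assessment lien, A is senior to every other lien.
Remaining liens by effective date: C (2018-03-18), E (2019-02-16), D (2019-04-27), B (2020-01-14), F (2020-07-22).
C would otherwise be senior to F, so under the subordination agreement C and F exchange positions.

A, F, E, D, B, C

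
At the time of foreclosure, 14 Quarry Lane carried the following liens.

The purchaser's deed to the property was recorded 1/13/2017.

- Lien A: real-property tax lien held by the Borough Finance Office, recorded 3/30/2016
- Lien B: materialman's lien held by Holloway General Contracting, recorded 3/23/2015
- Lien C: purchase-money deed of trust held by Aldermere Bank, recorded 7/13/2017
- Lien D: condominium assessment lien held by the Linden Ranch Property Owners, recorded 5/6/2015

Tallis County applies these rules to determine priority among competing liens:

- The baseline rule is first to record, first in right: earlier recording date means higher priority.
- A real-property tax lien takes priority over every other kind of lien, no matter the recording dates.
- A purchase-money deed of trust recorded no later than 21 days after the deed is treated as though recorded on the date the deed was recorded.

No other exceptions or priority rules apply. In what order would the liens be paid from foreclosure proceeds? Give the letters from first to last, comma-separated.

A, B, D, C

Effective dates after the stated exceptions: C missed the 21-day window (181 days after the deed), so its recording date stands.
As a real-property tax lien, A is senior to every other lien.
Remaining liens by effective date: B (3/23/2015), D (5/6/2015), C (7/13/2017).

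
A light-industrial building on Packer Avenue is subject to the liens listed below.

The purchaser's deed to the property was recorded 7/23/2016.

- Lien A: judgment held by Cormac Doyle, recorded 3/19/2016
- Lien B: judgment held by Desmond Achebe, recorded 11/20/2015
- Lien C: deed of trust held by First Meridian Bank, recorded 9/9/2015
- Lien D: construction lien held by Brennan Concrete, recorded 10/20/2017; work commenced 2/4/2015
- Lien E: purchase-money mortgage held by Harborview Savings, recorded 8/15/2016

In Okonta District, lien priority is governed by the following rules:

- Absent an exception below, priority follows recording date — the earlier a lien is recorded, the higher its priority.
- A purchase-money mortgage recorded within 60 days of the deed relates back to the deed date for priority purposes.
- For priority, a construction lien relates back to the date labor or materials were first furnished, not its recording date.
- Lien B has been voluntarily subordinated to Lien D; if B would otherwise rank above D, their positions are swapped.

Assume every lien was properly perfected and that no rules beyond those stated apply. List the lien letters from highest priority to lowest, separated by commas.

First, effective dates: D is treated as recorded 2/4/2015, the work-commencement date; E's effective date is the deed date, 7/23/2016.
Sorted by effective date: D (2/4/2015), C (9/9/2015), B (11/20/2015), A (3/19/2016), E (7/23/2016).
B already ranks below D; the subordination has no effect.

D, C, B, A, E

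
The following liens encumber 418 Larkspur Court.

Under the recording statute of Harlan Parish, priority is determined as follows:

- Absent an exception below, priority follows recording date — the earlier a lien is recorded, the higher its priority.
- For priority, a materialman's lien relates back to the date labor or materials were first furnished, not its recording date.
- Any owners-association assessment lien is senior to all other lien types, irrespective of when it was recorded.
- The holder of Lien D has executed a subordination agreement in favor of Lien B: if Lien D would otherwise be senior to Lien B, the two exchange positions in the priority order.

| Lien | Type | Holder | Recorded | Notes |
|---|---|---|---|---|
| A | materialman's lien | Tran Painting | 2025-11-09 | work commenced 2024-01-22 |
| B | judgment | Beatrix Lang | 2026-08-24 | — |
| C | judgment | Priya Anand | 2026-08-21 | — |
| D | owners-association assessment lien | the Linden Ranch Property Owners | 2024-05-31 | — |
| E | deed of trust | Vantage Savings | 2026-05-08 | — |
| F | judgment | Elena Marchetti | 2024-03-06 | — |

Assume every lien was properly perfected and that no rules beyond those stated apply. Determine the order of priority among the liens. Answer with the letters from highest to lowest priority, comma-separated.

B, A, F, E, C, D

Adjusting effective dates: A relates back to 2024-01-22 (work commenced).
D, as an owners-association assessment lien, has superpriority and ranks first.
Ordering the rest by effective date: A (2024-01-22), F (2024-03-06), E (2026-05-08), C (2026-08-21), B (2026-08-24).
Because D would otherwise rank above B, the subordination swaps them.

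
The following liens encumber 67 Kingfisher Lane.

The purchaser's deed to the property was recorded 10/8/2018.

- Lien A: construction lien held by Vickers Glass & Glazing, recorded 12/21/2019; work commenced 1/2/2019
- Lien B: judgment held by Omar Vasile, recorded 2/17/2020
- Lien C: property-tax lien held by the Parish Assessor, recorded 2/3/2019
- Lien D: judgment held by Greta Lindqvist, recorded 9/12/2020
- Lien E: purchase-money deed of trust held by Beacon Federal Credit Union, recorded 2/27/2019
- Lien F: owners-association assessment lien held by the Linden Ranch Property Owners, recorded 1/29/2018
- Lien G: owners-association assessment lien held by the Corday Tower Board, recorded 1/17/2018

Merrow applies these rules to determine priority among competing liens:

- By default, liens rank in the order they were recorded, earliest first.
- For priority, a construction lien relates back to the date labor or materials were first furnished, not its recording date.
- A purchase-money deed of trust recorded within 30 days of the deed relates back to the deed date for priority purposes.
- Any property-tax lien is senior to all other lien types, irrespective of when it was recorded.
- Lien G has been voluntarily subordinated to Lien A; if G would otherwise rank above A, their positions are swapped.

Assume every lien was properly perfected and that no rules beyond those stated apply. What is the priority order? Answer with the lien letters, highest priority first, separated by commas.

C, A, F, G, E, B, D

Adjusting effective dates: A's effective date is 1/2/2019, when work began; E was recorded 142 days after the deed, outside the 30-day window, so it keeps its recording date.
As a property-tax lien, C is senior to every other lien.
Remaining liens by effective date: G (1/17/2018), F (1/29/2018), A (1/2/2019), E (2/27/2019), B (2/17/2020), D (9/12/2020).
G is senior to A before the subordination, so the two trade places.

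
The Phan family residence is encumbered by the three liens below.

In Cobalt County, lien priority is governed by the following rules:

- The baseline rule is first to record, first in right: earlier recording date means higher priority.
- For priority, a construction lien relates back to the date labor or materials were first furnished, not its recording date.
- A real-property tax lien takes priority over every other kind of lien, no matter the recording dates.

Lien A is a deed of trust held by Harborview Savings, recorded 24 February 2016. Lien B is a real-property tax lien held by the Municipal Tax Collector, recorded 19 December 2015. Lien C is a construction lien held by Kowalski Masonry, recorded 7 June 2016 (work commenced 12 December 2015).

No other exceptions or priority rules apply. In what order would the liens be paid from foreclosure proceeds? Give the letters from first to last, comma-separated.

Adjusting effective dates: C is treated as recorded 12 December 2015, the work-commencement date.
B is a real-property tax lien, so it outranks all other liens regardless of date.
Ordering the rest by effective date: C (12 December 2015), A (24 February 2016).

B, C, A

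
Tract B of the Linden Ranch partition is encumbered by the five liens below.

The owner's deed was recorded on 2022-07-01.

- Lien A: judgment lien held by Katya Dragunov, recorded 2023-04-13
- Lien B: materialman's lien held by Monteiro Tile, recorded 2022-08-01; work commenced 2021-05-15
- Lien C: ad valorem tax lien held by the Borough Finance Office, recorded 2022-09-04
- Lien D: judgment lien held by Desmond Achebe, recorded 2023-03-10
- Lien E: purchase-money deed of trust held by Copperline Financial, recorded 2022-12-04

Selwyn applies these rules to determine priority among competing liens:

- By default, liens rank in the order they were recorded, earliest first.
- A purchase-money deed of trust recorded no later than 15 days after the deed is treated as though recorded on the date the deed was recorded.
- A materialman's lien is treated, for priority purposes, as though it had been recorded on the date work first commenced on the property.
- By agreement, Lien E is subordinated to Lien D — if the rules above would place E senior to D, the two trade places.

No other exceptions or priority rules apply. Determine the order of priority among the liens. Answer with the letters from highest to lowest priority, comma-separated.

B, C, D, E, A

Effective dates after the stated exceptions: B's effective date is 2021-05-15, when work began; E missed the 15-day window (156 days after the deed), so its recording date stands.
Ordering by effective date: B (2021-05-15), C (2022-09-04), E (2022-12-04), D (2023-03-10), A (2023-04-13).
E would otherwise be senior to D, so under the subordination agreement E and D exchange positions.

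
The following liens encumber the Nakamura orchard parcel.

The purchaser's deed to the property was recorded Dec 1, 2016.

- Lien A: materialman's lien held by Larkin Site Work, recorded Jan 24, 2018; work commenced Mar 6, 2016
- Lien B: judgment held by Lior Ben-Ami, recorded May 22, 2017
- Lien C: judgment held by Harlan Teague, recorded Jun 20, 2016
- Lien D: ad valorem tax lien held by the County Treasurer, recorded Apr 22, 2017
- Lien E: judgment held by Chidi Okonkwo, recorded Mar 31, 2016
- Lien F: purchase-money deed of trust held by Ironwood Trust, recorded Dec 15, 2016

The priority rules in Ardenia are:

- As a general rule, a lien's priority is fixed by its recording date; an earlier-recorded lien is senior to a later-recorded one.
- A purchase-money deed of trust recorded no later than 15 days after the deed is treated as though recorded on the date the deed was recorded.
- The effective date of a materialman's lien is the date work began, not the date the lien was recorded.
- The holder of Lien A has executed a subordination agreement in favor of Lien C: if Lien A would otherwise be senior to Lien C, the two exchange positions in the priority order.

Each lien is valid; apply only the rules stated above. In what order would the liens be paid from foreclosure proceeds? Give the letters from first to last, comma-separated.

C, E, A, F, D, B

Effective dates: A's effective date is Mar 6, 2016, when work began; F was recorded within the 15-day window, so its effective date is the deed date Dec 1, 2016.
Ordering by effective date: A (Mar 6, 2016), E (Mar 31, 2016), C (Jun 20, 2016), F (Dec 1, 2016), D (Apr 22, 2017), B (May 22, 2017).
Because A would otherwise rank above C, the subordination swaps them.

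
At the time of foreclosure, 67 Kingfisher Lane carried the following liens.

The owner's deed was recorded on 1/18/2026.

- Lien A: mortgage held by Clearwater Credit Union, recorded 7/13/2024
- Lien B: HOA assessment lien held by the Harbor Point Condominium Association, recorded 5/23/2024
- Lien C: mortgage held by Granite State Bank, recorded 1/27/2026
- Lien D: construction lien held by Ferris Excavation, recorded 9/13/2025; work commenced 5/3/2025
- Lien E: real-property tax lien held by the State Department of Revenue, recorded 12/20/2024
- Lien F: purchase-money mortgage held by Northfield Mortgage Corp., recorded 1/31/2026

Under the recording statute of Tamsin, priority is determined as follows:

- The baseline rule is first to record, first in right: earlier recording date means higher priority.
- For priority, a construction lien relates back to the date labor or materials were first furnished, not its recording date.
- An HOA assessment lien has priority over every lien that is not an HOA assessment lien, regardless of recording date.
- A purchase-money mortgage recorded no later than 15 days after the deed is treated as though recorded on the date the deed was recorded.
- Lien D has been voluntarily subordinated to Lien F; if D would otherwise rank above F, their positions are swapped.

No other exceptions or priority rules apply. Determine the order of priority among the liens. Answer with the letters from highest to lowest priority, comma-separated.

Adjusting effective dates: D relates back to 5/3/2025 (work commenced); F's effective date is the deed date, 1/18/2026.
B, as an HOA assessment lien, has superpriority and ranks first.
The other liens, earliest effective date first: A (7/13/2024), E (12/20/2024), D (5/3/2025), F (1/18/2026), C (1/27/2026).
D would otherwise be senior to F, so under the subordination agreement D and F exchange positions.

B, A, E, F, D, C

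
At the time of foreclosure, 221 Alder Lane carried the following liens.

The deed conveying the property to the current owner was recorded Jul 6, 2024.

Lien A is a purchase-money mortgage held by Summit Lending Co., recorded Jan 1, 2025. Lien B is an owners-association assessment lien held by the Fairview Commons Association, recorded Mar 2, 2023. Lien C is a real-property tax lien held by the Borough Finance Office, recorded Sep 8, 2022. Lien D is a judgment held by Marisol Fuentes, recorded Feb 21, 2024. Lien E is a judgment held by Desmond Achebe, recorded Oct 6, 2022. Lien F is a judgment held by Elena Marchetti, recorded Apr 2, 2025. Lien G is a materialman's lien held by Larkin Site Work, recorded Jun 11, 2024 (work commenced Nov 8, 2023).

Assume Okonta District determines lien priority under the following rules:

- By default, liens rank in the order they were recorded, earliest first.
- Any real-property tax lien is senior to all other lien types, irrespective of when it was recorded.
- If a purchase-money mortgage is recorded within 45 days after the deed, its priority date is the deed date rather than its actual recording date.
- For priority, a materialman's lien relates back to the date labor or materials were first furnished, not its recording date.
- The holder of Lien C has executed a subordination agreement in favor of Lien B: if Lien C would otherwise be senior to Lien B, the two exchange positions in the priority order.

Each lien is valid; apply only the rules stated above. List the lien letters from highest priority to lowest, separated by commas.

Effective dates: A was recorded 179 days after the deed, outside the 45-day window, so it keeps its recording date; G's effective date is Nov 8, 2023, when work began.
C is a real-property tax lien and takes priority over every other lien.
Among the remaining liens, by effective date: E (Oct 6, 2022), B (Mar 2, 2023), G (Nov 8, 2023), D (Feb 21, 2024), A (Jan 1, 2025), F (Apr 2, 2025).
C would otherwise be senior to B, so under the subordination agreement C and B exchange positions.

B, E, C, G, D, A, F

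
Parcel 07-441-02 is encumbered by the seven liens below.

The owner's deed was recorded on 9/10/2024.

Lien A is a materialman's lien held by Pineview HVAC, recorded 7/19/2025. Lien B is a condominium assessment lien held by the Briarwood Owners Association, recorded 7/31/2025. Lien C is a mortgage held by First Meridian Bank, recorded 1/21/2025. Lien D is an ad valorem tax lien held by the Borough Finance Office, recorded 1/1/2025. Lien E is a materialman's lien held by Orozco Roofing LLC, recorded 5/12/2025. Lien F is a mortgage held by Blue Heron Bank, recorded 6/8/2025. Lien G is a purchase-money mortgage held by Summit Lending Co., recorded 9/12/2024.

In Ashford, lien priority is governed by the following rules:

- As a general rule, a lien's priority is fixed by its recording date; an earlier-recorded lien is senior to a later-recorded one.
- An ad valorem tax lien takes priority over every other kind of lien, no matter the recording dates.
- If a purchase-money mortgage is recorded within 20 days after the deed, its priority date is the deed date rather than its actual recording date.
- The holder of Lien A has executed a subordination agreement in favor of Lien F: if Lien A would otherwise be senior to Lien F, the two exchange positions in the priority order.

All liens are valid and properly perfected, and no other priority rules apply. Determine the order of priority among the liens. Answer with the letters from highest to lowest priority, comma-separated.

D, G, C, E, F, A, B

Adjusting effective dates: G's effective date is the deed date, 9/10/2024.
D is an ad valorem tax lien, so it outranks all other liens regardless of date.
Among the remaining liens, by effective date: G (9/10/2024), C (1/21/2025), E (5/12/2025), F (6/8/2025), A (7/19/2025), B (7/31/2025).
A already ranks below F; the subordination has no effect.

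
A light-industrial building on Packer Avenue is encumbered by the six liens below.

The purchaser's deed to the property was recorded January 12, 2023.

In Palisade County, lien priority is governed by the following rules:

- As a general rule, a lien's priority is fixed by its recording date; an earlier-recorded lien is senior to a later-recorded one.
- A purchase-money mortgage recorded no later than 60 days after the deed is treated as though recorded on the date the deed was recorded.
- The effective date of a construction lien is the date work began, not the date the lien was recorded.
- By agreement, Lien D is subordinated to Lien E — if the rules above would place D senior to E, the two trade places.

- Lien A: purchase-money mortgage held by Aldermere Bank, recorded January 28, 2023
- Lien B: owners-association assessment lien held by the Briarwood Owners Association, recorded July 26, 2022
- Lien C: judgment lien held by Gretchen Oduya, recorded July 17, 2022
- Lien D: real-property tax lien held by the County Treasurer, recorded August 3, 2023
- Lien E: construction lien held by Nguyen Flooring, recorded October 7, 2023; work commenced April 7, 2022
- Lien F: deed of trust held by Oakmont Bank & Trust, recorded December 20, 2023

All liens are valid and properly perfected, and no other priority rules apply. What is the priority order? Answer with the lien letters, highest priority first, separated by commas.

E, C, B, A, D, F

Adjusting effective dates: A relates back to the deed date January 12, 2023; E is treated as recorded April 7, 2022, the work-commencement date.
By effective date, earliest first: E (April 7, 2022), C (July 17, 2022), B (July 26, 2022), A (January 12, 2023), D (August 3, 2023), F (December 20, 2023).
Since D is not senior to E, the subordination leaves the order unchanged.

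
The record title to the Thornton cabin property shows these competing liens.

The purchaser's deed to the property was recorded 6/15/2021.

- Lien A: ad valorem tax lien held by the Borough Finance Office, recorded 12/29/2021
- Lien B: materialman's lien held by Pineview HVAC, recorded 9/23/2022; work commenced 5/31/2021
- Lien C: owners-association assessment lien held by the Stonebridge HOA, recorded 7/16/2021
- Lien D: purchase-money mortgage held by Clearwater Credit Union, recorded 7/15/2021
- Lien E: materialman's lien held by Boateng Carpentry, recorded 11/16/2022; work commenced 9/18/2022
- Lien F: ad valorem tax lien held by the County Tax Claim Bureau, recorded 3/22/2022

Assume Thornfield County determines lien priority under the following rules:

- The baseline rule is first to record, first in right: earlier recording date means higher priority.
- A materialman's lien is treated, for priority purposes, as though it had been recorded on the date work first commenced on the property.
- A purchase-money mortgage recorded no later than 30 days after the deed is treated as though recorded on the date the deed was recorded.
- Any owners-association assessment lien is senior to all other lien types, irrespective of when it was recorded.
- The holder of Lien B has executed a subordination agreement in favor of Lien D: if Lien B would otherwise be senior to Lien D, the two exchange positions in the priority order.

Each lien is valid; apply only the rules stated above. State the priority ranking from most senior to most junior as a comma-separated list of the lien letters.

Effective dates: B relates back to 5/31/2021 (work commenced); D's effective date is the deed date, 6/15/2021; E's effective date is 9/18/2022, when work began.
C, as an owners-association assessment lien, has superpriority and ranks first.
Among the remaining liens, by effective date: B (5/31/2021), D (6/15/2021), A (12/29/2021), F (3/22/2022), E (9/18/2022).
Because B would otherwise rank above D, the subordination swaps them.

C, D, B, A, F, E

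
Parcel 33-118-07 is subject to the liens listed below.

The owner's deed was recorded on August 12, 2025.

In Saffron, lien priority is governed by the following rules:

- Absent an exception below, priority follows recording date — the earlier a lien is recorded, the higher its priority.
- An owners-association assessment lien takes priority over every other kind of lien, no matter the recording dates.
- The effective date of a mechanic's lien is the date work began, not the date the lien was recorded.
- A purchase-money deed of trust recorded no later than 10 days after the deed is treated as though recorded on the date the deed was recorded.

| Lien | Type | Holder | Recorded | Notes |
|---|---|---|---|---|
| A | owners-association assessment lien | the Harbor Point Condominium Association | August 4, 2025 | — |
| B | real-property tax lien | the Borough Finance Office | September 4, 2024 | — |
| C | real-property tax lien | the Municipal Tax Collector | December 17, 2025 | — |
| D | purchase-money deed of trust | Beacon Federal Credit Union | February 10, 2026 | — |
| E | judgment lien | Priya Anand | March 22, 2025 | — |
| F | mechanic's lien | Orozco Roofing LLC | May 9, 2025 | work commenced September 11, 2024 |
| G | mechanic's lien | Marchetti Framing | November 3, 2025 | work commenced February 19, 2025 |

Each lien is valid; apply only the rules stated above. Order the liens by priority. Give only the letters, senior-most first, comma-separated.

Effective dates: D missed the 10-day window (182 days after the deed), so its recording date stands; F's effective date is September 11, 2024, when work began; G relates back to February 19, 2025 (work commenced).
A, as an owners-association assessment lien, has superpriority and ranks first.
Among the remaining liens, by effective date: B (September 4, 2024), F (September 11, 2024), G (February 19, 2025), E (March 22, 2025), C (December 17, 2025), D (February 10, 2026).

A, B, F, G, E, C, D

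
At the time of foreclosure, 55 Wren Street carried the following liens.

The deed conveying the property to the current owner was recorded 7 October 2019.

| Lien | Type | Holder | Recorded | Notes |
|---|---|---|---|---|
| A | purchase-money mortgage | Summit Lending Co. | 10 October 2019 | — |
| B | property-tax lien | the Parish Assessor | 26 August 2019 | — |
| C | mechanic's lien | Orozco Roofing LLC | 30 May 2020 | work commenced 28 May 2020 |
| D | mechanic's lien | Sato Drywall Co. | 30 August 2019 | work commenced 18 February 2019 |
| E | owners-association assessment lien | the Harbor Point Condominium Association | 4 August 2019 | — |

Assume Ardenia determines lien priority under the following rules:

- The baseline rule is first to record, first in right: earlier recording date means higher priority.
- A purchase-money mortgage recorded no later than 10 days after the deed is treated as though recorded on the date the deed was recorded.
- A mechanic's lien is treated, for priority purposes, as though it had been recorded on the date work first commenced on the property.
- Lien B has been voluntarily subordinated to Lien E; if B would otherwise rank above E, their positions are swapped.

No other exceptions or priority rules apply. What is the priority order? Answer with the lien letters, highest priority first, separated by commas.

Effective dates after the stated exceptions: A's effective date is the deed date, 7 October 2019; C is treated as recorded 28 May 2020, the work-commencement date; D is treated as recorded 18 February 2019, the work-commencement date.
By effective date: D (18 February 2019), E (4 August 2019), B (26 August 2019), A (7 October 2019), C (28 May 2020).
B already ranks below E; the subordination has no effect.

D, E, B, A, C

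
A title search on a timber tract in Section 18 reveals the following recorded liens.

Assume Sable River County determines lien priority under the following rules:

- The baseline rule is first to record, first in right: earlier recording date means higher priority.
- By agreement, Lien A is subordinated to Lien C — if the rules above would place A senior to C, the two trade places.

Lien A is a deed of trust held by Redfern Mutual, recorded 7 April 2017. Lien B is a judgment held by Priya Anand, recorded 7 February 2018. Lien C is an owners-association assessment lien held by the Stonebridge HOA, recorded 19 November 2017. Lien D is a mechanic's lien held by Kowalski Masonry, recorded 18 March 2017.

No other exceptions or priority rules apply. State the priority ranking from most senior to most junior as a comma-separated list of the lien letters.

D, C, A, B

By effective date: D (18 March 2017), A (7 April 2017), C (19 November 2017), B (7 February 2018).
A would otherwise be senior to C, so under the subordination agreement A and C exchange positions.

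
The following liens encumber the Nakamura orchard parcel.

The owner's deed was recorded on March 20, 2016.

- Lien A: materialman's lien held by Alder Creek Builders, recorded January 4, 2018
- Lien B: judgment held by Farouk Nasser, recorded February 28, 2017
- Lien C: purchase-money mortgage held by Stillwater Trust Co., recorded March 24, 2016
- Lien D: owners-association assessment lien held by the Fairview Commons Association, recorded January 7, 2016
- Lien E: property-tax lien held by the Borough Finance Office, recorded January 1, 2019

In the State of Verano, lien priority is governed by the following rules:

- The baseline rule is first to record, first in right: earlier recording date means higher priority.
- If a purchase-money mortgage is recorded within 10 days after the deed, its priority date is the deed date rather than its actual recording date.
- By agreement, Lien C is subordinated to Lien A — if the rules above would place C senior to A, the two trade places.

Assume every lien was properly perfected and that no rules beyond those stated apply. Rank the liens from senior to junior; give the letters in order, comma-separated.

First, effective dates: C relates back to the deed date March 20, 2016.
Sorted by effective date: D (January 7, 2016), C (March 20, 2016), B (February 28, 2017), A (January 4, 2018), E (January 1, 2019).
C would otherwise be senior to A, so under the subordination agreement C and A exchange positions.

D, A, B, C, E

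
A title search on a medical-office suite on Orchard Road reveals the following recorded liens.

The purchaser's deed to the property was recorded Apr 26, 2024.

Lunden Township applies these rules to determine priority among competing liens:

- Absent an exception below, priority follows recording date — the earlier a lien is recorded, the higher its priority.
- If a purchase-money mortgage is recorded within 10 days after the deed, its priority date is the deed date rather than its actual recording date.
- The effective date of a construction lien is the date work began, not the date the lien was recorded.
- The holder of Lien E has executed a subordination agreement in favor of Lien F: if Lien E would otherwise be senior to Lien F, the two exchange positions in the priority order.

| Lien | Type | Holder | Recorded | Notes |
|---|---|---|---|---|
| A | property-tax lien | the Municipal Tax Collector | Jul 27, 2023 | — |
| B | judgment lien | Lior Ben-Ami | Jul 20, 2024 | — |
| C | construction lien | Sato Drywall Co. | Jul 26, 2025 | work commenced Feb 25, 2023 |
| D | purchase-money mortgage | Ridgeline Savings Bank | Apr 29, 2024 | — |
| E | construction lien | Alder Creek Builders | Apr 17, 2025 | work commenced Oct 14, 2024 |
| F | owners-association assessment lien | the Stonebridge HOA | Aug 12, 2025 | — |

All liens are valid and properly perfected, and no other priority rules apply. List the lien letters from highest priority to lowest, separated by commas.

C, A, D, B, F, E

Adjusting effective dates: C's effective date is Feb 25, 2023, when work began; D's effective date is the deed date, Apr 26, 2024; E is treated as recorded Oct 14, 2024, the work-commencement date.
Sorted by effective date: C (Feb 25, 2023), A (Jul 27, 2023), D (Apr 26, 2024), B (Jul 20, 2024), E (Oct 14, 2024), F (Aug 12, 2025).
E would otherwise be senior to F, so under the subordination agreement E and F exchange positions.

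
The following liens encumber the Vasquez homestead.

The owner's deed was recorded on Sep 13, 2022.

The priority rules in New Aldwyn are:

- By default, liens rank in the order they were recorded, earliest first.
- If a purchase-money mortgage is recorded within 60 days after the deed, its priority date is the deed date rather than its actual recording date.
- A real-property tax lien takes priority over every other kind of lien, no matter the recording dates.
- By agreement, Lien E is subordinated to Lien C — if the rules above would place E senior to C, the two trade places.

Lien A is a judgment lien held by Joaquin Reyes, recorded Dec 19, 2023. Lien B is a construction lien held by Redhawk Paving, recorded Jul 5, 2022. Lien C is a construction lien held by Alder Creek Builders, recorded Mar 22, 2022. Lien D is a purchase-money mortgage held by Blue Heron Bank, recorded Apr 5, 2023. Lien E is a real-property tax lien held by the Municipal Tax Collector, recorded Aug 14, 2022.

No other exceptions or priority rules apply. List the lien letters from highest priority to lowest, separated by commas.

C, E, B, D, A

First, effective dates: D was recorded 204 days after the deed, outside the 60-day window, so it keeps its recording date.
E, as a real-property tax lien, has superpriority and ranks first.
The other liens, earliest effective date first: C (Mar 22, 2022), B (Jul 5, 2022), D (Apr 5, 2023), A (Dec 19, 2023).
The subordination applies — E was senior to C — so E and C swap.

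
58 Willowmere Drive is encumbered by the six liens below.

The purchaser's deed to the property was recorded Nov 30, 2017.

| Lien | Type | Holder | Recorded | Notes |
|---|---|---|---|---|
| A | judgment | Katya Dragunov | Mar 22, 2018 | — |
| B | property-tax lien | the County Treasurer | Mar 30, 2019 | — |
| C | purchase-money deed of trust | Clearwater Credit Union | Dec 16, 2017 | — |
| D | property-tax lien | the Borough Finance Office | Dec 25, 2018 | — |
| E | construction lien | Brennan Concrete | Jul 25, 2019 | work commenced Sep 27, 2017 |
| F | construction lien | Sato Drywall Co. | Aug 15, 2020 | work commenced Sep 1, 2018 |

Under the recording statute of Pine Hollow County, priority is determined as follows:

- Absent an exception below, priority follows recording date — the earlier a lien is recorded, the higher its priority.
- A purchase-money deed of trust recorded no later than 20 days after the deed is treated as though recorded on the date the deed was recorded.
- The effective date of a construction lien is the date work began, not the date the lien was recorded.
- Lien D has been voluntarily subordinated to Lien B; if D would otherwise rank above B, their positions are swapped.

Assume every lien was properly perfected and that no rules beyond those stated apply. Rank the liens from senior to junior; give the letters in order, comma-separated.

E, C, A, F, B, D

Effective dates after the stated exceptions: C relates back to the deed date Nov 30, 2017; E relates back to Sep 27, 2017 (work commenced); F relates back to Sep 1, 2018 (work commenced).
By effective date: E (Sep 27, 2017), C (Nov 30, 2017), A (Mar 22, 2018), F (Sep 1, 2018), D (Dec 25, 2018), B (Mar 30, 2019).
D is senior to B before the subordination, so the two trade places.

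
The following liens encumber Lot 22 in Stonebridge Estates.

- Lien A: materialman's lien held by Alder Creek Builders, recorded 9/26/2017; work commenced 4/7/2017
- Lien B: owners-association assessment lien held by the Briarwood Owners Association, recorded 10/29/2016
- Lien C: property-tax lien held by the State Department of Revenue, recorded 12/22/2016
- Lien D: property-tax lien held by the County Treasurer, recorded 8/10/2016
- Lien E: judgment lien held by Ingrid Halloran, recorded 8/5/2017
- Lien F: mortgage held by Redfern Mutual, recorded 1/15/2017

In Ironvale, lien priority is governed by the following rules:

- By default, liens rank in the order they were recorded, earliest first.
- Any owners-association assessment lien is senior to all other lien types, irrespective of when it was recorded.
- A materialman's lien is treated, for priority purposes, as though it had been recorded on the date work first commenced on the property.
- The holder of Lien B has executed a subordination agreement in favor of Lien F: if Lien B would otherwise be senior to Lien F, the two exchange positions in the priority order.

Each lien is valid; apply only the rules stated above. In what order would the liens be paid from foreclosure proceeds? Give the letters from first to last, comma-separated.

First, effective dates: A is treated as recorded 4/7/2017, the work-commencement date.
B, as an owners-association assessment lien, has superpriority and ranks first.
Ordering the rest by effective date: D (8/10/2016), C (12/22/2016), F (1/15/2017), A (4/7/2017), E (8/5/2017).
Because B would otherwise rank above F, the subordination swaps them.

F, D, C, B, A, E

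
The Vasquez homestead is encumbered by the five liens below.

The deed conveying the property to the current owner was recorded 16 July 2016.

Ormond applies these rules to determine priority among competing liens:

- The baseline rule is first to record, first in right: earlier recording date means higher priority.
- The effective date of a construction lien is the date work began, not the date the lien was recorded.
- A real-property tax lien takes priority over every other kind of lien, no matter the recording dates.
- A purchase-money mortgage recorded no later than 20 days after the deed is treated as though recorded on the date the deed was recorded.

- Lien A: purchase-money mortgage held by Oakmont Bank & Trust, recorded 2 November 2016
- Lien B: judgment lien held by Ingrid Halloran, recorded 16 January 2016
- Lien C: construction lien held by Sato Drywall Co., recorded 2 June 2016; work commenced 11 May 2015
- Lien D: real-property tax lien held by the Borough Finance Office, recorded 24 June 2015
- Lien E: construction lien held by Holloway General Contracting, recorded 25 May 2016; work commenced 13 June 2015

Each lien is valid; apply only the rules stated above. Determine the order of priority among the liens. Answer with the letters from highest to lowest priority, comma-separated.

First, effective dates: A missed the 20-day window (109 days after the deed), so its recording date stands; C's effective date is 11 May 2015, when work began; E is treated as recorded 13 June 2015, the work-commencement date.
As a real-property tax lien, D is senior to every other lien.
Remaining liens by effective date: C (11 May 2015), E (13 June 2015), B (16 January 2016), A (2 November 2016).

D, C, E, B, A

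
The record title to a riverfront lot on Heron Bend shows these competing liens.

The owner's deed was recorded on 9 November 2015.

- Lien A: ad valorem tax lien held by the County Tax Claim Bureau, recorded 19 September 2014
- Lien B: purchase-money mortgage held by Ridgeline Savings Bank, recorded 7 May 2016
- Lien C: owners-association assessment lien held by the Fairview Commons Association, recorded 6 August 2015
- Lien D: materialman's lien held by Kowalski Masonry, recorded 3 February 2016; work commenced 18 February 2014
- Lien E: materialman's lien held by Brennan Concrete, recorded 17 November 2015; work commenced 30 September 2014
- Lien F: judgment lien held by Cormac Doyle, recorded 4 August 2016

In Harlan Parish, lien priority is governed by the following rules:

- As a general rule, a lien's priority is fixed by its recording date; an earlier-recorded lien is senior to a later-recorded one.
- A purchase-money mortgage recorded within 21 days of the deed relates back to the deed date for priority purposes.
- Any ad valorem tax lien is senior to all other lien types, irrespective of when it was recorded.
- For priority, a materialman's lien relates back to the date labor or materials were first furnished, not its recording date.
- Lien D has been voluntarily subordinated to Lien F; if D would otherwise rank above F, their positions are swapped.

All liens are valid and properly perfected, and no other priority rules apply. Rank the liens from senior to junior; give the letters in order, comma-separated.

A, F, E, C, B, D

Effective dates after the stated exceptions: B was recorded 180 days after the deed, outside the 21-day window, so it keeps its recording date; D is treated as recorded 18 February 2014, the work-commencement date; E is treated as recorded 30 September 2014, the work-commencement date.
A is an ad valorem tax lien, so it outranks all other liens regardless of date.
Remaining liens by effective date: D (18 February 2014), E (30 September 2014), C (6 August 2015), B (7 May 2016), F (4 August 2016).
Because D would otherwise rank above F, the subordination swaps them.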